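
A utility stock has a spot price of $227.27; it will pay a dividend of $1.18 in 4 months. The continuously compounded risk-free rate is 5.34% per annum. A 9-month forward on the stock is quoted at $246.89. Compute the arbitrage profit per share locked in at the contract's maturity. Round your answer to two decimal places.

PV(dividends) I = 1.18·e^(−0.0534·4/12) = 1.1592
Fair forward F* = (S − I)·e^(rT) = (227.27 − 1.1592)·e^0.040050 = 226.1108 × 1.040863 = 235.3504
Market $246.89 > fair 235.3504: forward overpriced → cash-and-carry (borrow at r, buy the stock and collect the dividends, short the forward).
Profit at T = |F_mkt − F*| = |246.89 − 235.3504| = $11.54 per share

$11.54 per share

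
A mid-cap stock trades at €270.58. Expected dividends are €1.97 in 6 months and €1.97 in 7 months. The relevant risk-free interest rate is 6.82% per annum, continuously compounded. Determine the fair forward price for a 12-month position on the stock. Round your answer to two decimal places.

PV(dividends) I = 1.97·e^(−0.0682·6/12) + 1.97·e^(−0.0682·7/12)
I = 1.9040 + 1.8932 = 3.7972
F = (S − I)·e^(rT) = (270.58 − 3.7972) · e^(0.0682·12/12)
= 266.7828 · e^0.068200 = 266.7828 × 1.070579 = €285.61

€285.61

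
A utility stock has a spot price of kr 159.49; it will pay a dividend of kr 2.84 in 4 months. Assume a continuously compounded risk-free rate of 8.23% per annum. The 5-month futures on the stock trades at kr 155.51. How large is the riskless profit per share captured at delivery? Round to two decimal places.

kr 6.68 per share

PV(dividends) I = 2.84·e^(−0.0823·4/12) = 2.7631
Fair futures F* = (S − I)·e^(rT) = (159.49 − 2.7631)·e^0.034292 = 156.7269 × 1.034887 = 162.1946
Market kr 155.51 < fair 162.1946: forward underpriced → reverse cash-and-carry (short the stock, invest proceeds at r, pay the dividends, go long the forward).
Profit at T = |F_mkt − F*| = |155.51 − 162.1946| = kr 6.68 per share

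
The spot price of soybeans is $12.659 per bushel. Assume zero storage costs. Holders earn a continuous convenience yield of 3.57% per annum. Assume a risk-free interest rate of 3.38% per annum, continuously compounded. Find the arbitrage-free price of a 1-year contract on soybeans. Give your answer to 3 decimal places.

Net carry = r + u − y = 0.0338 + 0.0000 − 0.0357 = -0.0019
F = S·e^((r+u−y)T) = 12.659 · e^(-0.0019 × 1) = 12.659 · e^-0.001900
= 12.659 × 0.998102 = $12.635 per bushel

$12.635 per bushel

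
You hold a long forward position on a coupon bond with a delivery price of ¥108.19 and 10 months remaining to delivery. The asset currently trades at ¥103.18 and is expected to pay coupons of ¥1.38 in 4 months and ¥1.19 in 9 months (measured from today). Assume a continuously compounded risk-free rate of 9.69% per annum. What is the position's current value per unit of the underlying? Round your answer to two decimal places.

PV(remaining coupons) I = 1.38·e^(−0.0969·4/12) + 1.19·e^(−0.0969·9/12) = 2.4427
Current forward F = (S − I)·e^(rT) = (103.18 − 2.4427)·e^(0.0969·10/12) = 100.7373 × 1.084100 = 109.2093
Value (long) = (F − K)·e^(−rT) = (109.2093 − 108.19) × 0.922424 = 0.9402
Value = ¥0.94

¥0.94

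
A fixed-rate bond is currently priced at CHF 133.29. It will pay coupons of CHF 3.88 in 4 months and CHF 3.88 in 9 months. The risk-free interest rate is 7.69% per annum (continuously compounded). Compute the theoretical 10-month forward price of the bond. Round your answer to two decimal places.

PV(coupons) I = 3.88·e^(−0.0769·4/12) + 3.88·e^(−0.0769·9/12)
I = 3.7818 + 3.6626 = 7.4444
F = (S − I)·e^(rT) = (133.29 − 7.4444) · e^(0.0769·10/12)
= 125.8456 · e^0.064083 = 125.8456 × 1.066181 = CHF 134.17

CHF 134.17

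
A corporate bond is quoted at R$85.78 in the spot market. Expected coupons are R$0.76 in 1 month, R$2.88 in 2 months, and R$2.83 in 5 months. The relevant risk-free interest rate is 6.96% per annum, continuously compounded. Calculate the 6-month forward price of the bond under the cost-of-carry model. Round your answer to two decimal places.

PV(coupons) I = 0.76·e^(−0.0696·1/12) + 2.88·e^(−0.0696·2/12) + 2.83·e^(−0.0696·5/12)
I = 0.7556 + 2.8468 + 2.7491 = 6.3515
F = (S − I)·e^(rT) = (85.78 − 6.3515) · e^(0.0696·6/12)
= 79.4285 · e^0.034800 = 79.4285 × 1.035413 = R$82.24

R$82.24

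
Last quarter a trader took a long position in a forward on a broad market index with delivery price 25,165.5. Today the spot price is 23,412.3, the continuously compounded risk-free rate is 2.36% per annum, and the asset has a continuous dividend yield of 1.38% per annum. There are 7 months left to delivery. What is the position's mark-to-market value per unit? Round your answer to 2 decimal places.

Current fair forward for the remaining 7 months: F = S·e^((r − q)·T), (r − q) = 0.0236 − 0.0138 = 0.0098
F = 23412.3 · e^(0.0098 × 7/12) = 23412.3 × 1.00573304 = 23546.5237
Value of long forward = (F − K)·e^(−rT) = (23546.5237 − 25165.5) · e^(−0.0236·7/12)
= -1618.9763 × 0.98632766 = -1596.84

-1596.84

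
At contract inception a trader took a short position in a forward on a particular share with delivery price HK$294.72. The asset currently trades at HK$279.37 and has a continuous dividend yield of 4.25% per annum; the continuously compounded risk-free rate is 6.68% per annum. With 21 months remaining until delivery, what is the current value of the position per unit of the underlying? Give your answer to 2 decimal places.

Current fair forward for the remaining 21 months: F = S·e^((r − q)·T), (r − q) = 0.0668 − 0.0425 = 0.0243
F = 279.37 · e^(0.0243 × 21/12) = 279.37 × 1.043442 = 291.5064
Value of long forward = (F − K)·e^(−rT) = (291.5064 − 294.72) · e^(−0.0668·21/12)
= -3.2136 × 0.889674 = -2.86
Short position value = −(long value) = HK$2.86

HK$2.86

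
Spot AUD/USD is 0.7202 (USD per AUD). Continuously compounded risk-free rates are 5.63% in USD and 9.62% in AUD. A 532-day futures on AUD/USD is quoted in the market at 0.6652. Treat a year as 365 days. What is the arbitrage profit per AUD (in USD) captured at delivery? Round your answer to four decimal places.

0.0143 per AUD (in USD)

Fair futures: F* = S·e^(carry·T), with carry = (r_USD − r_AUD) = 0.0563 − 0.0962 = -0.0399
F* = 0.7202 · e^(-0.0399 × 532/365) = 0.7202 · e^-0.058156 = 0.7202 × 0.943503 = 0.6795
Market 0.6652 < fair 0.6795: forward underpriced → reverse cash-and-carry (short spot, go long the forward).
At maturity, profit = |F_mkt − F*| = |0.6652 − 0.6795| = 0.0143 per AUD (in USD)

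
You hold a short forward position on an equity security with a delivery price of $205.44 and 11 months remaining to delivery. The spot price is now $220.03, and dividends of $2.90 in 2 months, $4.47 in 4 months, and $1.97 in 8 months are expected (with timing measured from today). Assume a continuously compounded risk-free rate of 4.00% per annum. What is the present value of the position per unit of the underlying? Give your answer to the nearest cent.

PV(remaining dividends) I = 2.90·e^(−0.0400·2/12) + 4.47·e^(−0.0400·4/12) + 1.97·e^(−0.0400·8/12) = 9.2097
Current forward F = (S − I)·e^(rT) = (220.03 − 9.2097)·e^(0.0400·11/12) = 210.8203 × 1.037347 = 218.6938
Value (long) = (F − K)·e^(−rT) = (218.6938 − 205.44) × 0.963997 = 12.7766
Short position value = −(long value) = -$12.78

-$12.78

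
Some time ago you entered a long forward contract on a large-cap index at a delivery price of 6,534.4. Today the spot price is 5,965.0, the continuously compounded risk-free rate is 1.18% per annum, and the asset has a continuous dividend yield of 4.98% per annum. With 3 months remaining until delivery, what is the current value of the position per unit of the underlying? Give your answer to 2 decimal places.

Current fair forward for the remaining 3 months: F = S·e^((r − q)·T), (r − q) = 0.0118 − 0.0498 = -0.0380
F = 5965.0 · e^(-0.0380 × 3/12) = 5965.0 × 0.99054498 = 5908.6008
Value of long forward = (F − K)·e^(−rT) = (5908.6008 − 6534.4) · e^(−0.0118·3/12)
= -625.7992 × 0.99705435 = -623.96

-623.96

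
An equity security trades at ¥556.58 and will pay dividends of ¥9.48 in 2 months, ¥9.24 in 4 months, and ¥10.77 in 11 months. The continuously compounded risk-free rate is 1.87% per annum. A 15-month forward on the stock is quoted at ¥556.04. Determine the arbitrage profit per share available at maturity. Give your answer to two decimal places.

¥16.21 per share

PV(dividends) I = 9.48·e^(−0.0187·2/12) + 9.24·e^(−0.0187·4/12) + 10.77·e^(−0.0187·11/12) = 29.2200
Fair forward F* = (S − I)·e^(rT) = (556.58 − 29.2200)·e^0.023375 = 527.3600 × 1.023650 = 539.8321
Market ¥556.04 > fair 539.8321: forward overpriced → cash-and-carry (borrow at r, buy the stock and collect the dividends, short the forward).
Profit at T = |F_mkt − F*| = |556.04 − 539.8321| = ¥16.21 per share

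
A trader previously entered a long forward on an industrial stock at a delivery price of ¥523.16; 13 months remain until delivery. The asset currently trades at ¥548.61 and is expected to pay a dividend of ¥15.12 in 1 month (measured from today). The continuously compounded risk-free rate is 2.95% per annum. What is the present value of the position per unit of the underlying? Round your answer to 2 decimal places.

¥26.82

PV(remaining dividends) I = 15.12·e^(−0.0295·1/12) = 15.0829
Current forward F = (S − I)·e^(rT) = (548.61 − 15.0829)·e^(0.0295·13/12) = 533.5271 × 1.032474 = 550.8529
Value (long) = (F − K)·e^(−rT) = (550.8529 − 523.16) × 0.968547 = 26.8219
Value = ¥26.82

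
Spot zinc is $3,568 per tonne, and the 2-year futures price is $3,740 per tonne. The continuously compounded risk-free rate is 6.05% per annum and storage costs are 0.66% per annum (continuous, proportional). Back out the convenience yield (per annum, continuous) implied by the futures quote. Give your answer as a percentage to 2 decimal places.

4.36%

F = S·e^((r+u−y)T) ⇒ (r+u−y) = ln(F/S)/T
ln(3740/3568) = 0.047080; /T ⇒ 0.023540
y = r + u − ln(F/S)/T = 0.0605 + 0.0066 − 0.023540 = 0.043560
y = 4.36%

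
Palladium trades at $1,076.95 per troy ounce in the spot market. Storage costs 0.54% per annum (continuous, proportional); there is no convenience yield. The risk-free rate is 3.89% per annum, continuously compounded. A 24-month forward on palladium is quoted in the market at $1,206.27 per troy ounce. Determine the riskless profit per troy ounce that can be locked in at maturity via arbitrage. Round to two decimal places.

$29.55 per troy ounce

Fair forward: F* = S·e^(carry·T), with carry = (r + u) = 0.0389 + 0.0054 = 0.0443
F* = 1076.95 · e^(0.0443 × 24/12) = 1076.95 · e^0.08860000 = 1076.95 × 1.09264351 = $1176.7224
Market $1206.27 > fair $1176.7224: forward overpriced → cash-and-carry (buy spot, short the forward).
At maturity, profit = |F_mkt − F*| = |1206.27 − 1176.7224| = $29.55 per troy ounce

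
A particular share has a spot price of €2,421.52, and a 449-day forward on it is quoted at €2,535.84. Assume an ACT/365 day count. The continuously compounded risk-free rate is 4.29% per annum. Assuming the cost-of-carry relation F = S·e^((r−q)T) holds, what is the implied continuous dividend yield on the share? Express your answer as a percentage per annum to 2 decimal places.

0.54%

From F = S·e^((r−q)T): (r − q) = ln(F/S)/T
ln(2535.84/2421.52) = ln(1.047210) = 0.046129
(r − q) = 0.046129 / (449/365) = 0.037499
q = r − ln(F/S)/T = 0.0429 − 0.037499 = 0.005401
q = 0.54%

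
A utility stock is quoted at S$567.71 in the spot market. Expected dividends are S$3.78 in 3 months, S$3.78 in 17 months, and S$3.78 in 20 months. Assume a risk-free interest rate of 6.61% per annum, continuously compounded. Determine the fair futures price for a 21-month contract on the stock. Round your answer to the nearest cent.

PV(dividends) I = 3.78·e^(−0.0661·3/12) + 3.78·e^(−0.0661·17/12) + 3.78·e^(−0.0661·20/12)
I = 3.7180 + 3.4421 + 3.3857 = 10.5458
F = (S − I)·e^(rT) = (567.71 − 10.5458) · e^(0.0661·21/12)
= 557.1642 · e^0.115675 = 557.1642 × 1.122631 = S$625.49

S$625.49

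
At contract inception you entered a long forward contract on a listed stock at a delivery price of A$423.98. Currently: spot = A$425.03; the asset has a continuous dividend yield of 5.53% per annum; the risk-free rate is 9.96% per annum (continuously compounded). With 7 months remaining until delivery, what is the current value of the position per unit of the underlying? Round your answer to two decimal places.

Current fair forward for the remaining 7 months: F = S·e^((r − q)·T), (r − q) = 0.0996 − 0.0553 = 0.0443
F = 425.03 · e^(0.0443 × 7/12) = 425.03 × 1.026178 = 436.1564
Value of long forward = (F − K)·e^(−rT) = (436.1564 − 423.98) · e^(−0.0996·7/12)
= 12.1764 × 0.943556 = 11.49

A$11.49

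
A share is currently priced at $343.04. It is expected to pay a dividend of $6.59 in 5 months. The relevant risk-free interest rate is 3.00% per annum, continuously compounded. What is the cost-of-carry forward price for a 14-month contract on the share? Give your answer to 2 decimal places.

$348.52

PV(dividends) I = 6.59·e^(−0.0300·5/12)
I = 6.5081
F = (S − I)·e^(rT) = (343.04 − 6.5081) · e^(0.0300·14/12)
= 336.5319 · e^0.035000 = 336.5319 × 1.035620 = $348.52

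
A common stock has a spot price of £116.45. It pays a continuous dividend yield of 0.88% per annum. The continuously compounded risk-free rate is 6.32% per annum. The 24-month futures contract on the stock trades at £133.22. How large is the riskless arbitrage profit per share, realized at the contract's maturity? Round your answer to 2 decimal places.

£3.39 per share

Fair futures: F* = S·e^(carry·T), with carry = (r − q) = 0.0632 − 0.0088 = 0.0544
F* = 116.45 · e^(0.0544 × 24/12) = 116.45 · e^0.108800 = 116.45 × 1.114939 = £129.8346
Market £133.22 > fair £129.8346: forward overpriced → cash-and-carry (buy spot, short the forward).
At maturity, profit = |F_mkt − F*| = |133.22 − 129.8346| = £3.39 per share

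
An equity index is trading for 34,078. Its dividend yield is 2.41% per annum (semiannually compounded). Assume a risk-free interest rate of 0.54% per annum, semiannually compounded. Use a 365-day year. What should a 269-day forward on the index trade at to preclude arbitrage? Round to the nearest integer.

F = S · (1+r/2)^(2T) / (1+q/2)^(2T)
= 34078 × 1.003982 / 1.017812 = 34078 × 0.986412
F = 33,615

33,615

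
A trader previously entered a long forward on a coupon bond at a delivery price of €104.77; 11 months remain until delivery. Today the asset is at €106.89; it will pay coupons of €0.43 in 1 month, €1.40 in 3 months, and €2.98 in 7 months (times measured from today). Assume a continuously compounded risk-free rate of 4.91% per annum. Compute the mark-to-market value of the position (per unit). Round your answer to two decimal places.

PV(remaining coupons) I = 0.43·e^(−0.0491·1/12) + 1.40·e^(−0.0491·3/12) + 2.98·e^(−0.0491·7/12) = 4.7070
Current forward F = (S − I)·e^(rT) = (106.89 − 4.7070)·e^(0.0491·11/12) = 102.1830 × 1.046037 = 106.8872
Value (long) = (F − K)·e^(−rT) = (106.8872 − 104.77) × 0.955990 = 2.0240
Value = €2.02

€2.02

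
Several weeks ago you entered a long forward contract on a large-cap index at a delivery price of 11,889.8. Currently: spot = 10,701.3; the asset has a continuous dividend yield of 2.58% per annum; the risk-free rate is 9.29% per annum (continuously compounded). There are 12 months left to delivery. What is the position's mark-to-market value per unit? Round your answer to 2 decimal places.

-406.25

Current fair forward for the remaining 12 months: F = S·e^((r − q)·T), (r − q) = 0.0929 − 0.0258 = 0.0671
F = 10701.3 · e^(0.0671 × 12/12) = 10701.3 × 1.06940241 = 11443.9960
Value of long forward = (F − K)·e^(−rT) = (11443.9960 − 11889.8) · e^(−0.0929·12/12)
= -445.8040 × 0.91128462 = -406.25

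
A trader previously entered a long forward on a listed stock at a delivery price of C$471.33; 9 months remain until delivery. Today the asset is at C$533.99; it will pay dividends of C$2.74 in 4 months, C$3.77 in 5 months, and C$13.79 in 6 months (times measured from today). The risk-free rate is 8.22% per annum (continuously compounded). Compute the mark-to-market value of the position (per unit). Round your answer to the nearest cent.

C$71.30

PV(remaining dividends) I = 2.74·e^(−0.0822·4/12) + 3.77·e^(−0.0822·5/12) + 13.79·e^(−0.0822·6/12) = 19.5437
Current forward F = (S − I)·e^(rT) = (533.99 − 19.5437)·e^(0.0822·9/12) = 514.4463 × 1.063590 = 547.1599
Value (long) = (F − K)·e^(−rT) = (547.1599 − 471.33) × 0.940212 = 71.2962
Value = C$71.30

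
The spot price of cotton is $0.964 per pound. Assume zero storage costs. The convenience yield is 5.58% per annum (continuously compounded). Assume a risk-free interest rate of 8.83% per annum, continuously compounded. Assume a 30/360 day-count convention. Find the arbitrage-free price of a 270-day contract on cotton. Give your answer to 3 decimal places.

$0.988 per pound

Net carry = r + u − y = 0.0883 + 0.0000 − 0.0558 = 0.0325
F = S·e^((r+u−y)T) = 0.964 · e^(0.0325 × 270/360) = 0.964 · e^0.024375
= 0.964 × 1.024674 = $0.988 per pound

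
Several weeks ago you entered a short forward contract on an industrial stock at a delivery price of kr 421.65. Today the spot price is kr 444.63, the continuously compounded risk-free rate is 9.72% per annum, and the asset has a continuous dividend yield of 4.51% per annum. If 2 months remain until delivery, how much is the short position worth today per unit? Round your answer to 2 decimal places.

-kr 26.43

Current fair forward for the remaining 2 months: F = S·e^((r − q)·T), (r − q) = 0.0972 − 0.0451 = 0.0521
F = 444.63 · e^(0.0521 × 2/12) = 444.63 × 1.008721 = 448.5076
Value of long forward = (F − K)·e^(−rT) = (448.5076 − 421.65) · e^(−0.0972·2/12)
= 26.8576 × 0.983931 = 26.43
Short position value = −(long value) = -kr 26.43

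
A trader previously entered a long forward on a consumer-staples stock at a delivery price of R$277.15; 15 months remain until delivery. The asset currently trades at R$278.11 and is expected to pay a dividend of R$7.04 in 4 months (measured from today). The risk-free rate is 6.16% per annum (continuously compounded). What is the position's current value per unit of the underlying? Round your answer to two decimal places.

R$14.60

PV(remaining dividends) I = 7.04·e^(−0.0616·4/12) = 6.8969
Current forward F = (S − I)·e^(rT) = (278.11 − 6.8969)·e^(0.0616·15/12) = 271.2131 × 1.080042 = 292.9215
Value (long) = (F − K)·e^(−rT) = (292.9215 − 277.15) × 0.925890 = 14.6027
Value = R$14.60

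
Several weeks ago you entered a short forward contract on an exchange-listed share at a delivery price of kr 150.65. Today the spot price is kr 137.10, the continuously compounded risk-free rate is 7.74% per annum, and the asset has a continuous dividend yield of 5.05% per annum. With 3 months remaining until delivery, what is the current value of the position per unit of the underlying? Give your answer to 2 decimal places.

Current fair forward for the remaining 3 months: F = S·e^((r − q)·T), (r − q) = 0.0774 − 0.0505 = 0.0269
F = 137.10 · e^(0.0269 × 3/12) = 137.10 × 1.006748 = 138.0252
Value of long forward = (F − K)·e^(−rT) = (138.0252 − 150.65) · e^(−0.0774·3/12)
= -12.6248 × 0.980836 = -12.38
Short position value = −(long value) = kr 12.38

kr 12.38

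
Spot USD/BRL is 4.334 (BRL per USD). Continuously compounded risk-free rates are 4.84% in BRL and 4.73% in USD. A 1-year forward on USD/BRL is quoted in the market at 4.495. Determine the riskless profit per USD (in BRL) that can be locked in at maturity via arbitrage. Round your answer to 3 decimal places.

0.156 per USD (in BRL)

Fair forward: F* = S·e^(carry·T), with carry = (r_BRL − r_USD) = 0.0484 − 0.0473 = 0.0011
F* = 4.334 · e^(0.0011 × 1) = 4.334 · e^0.001100 = 4.334 × 1.001101 = 4.3388
Market 4.495 > fair 4.3388: forward overpriced → cash-and-carry (buy spot, short the forward).
At maturity, profit = |F_mkt − F*| = |4.495 − 4.3388| = 0.156 per USD (in BRL)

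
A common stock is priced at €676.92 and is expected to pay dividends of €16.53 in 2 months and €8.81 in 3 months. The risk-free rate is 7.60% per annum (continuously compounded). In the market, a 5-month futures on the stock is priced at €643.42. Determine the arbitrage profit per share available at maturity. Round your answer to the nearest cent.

€29.51 per share

PV(dividends) I = 16.53·e^(−0.0760·2/12) + 8.81·e^(−0.0760·3/12) = 24.9661
Fair futures F* = (S − I)·e^(rT) = (676.92 − 24.9661)·e^0.031667 = 651.9539 × 1.032174 = 672.9299
Market €643.42 < fair 672.9299: forward underpriced → reverse cash-and-carry (short the stock, invest proceeds at r, pay the dividends, go long the forward).
Profit at T = |F_mkt − F*| = |643.42 − 672.9299| = €29.51 per share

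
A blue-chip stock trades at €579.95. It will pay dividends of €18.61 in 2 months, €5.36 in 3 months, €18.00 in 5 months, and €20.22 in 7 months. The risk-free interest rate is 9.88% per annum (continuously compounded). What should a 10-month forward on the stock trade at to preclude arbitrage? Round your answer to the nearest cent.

€564.68

PV(dividends) I = 18.61·e^(−0.0988·2/12) + 5.36·e^(−0.0988·3/12) + 18.00·e^(−0.0988·5/12) + 20.22·e^(−0.0988·7/12)
I = 18.3061 + 5.2292 + 17.2740 + 19.0876 = 59.8969
F = (S − I)·e^(rT) = (579.95 − 59.8969) · e^(0.0988·10/12)
= 520.0531 · e^0.082333 = 520.0531 × 1.085817 = €564.68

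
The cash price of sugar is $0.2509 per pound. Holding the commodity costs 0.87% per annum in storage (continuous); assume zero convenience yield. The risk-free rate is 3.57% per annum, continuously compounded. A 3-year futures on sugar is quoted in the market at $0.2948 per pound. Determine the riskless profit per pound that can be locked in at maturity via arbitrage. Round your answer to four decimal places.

$0.0082 per pound

Fair futures: F* = S·e^(carry·T), with carry = (r + u) = 0.0357 + 0.0087 = 0.0444
F* = 0.2509 · e^(0.0444 × 3) = 0.2509 · e^0.133200 = 0.2509 × 1.142478 = $0.2866
Market $0.2948 > fair $0.2866: forward overpriced → cash-and-carry (buy spot, short the forward).
At maturity, profit = |F_mkt − F*| = |0.2948 − 0.2866| = $0.0082 per pound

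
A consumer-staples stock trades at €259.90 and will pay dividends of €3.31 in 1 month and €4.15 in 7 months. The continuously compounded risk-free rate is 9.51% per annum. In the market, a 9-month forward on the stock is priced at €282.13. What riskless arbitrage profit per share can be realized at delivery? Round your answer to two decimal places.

€10.76 per share

PV(dividends) I = 3.31·e^(−0.0951·1/12) + 4.15·e^(−0.0951·7/12) = 7.2099
Fair forward F* = (S − I)·e^(rT) = (259.90 − 7.2099)·e^0.071325 = 252.6901 × 1.073930 = 271.3715
Market €282.13 > fair 271.3715: forward overpriced → cash-and-carry (borrow at r, buy the stock and collect the dividends, short the forward).
Profit at T = |F_mkt − F*| = |282.13 − 271.3715| = €10.76 per share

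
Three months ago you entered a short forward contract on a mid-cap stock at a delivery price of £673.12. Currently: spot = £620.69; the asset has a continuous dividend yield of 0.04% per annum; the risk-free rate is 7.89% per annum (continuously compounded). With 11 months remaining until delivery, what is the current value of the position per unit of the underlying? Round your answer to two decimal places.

£5.69

Current fair forward for the remaining 11 months: F = S·e^((r − q)·T), (r − q) = 0.0789 − 0.0004 = 0.0785
F = 620.69 · e^(0.0785 × 11/12) = 620.69 × 1.074611 = 667.0003
Value of long forward = (F − K)·e^(−rT) = (667.0003 − 673.12) · e^(−0.0789·11/12)
= -6.1197 × 0.930229 = -5.69
Short position value = −(long value) = £5.69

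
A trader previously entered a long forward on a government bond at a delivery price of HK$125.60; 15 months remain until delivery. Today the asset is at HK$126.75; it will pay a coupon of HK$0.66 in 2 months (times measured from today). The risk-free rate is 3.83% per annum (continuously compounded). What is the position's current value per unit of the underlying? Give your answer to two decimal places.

PV(remaining coupons) I = 0.66·e^(−0.0383·2/12) = 0.6558
Current forward F = (S − I)·e^(rT) = (126.75 − 0.6558)·e^(0.0383·15/12) = 126.0942 × 1.049040 = 132.2779
Value (long) = (F − K)·e^(−rT) = (132.2779 − 125.60) × 0.953253 = 6.3657
Value = HK$6.37

HK$6.37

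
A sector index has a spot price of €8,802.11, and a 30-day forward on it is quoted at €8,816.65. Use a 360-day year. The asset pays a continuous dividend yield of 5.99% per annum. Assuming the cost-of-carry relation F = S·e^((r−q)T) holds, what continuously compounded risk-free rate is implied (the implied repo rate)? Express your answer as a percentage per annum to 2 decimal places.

From F = S·e^((r−q)T): (r − q) = ln(F/S)/T
ln(8816.65/8802.11) = ln(1.001652) = 0.001651
(r − q) = 0.001651 / (30/360) = 0.019812
r = ln(F/S)/T + q = 0.019812 + 0.0599 = 0.079712
r = 7.97%

7.97%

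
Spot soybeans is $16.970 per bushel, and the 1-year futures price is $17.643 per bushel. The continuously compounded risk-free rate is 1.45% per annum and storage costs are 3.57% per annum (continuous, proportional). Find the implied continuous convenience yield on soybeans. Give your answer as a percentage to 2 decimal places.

1.13%

F = S·e^((r+u−y)T) ⇒ (r+u−y) = ln(F/S)/T
ln(17.643/16.970) = 0.038892; /T ⇒ 0.038892
y = r + u − ln(F/S)/T = 0.0145 + 0.0357 − 0.038892 = 0.011308
y = 1.13%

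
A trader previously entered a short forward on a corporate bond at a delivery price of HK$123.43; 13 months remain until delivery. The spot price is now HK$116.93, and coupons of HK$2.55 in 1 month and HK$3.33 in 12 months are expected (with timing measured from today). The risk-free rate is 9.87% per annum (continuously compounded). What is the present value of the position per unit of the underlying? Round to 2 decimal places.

PV(remaining coupons) I = 2.55·e^(−0.0987·1/12) + 3.33·e^(−0.0987·12/12) = 5.5461
Current forward F = (S − I)·e^(rT) = (116.93 − 5.5461)·e^(0.0987·13/12) = 111.3839 × 1.112851 = 123.9537
Value (long) = (F − K)·e^(−rT) = (123.9537 − 123.43) × 0.898593 = 0.4706
Short position value = −(long value) = -HK$0.47

-HK$0.47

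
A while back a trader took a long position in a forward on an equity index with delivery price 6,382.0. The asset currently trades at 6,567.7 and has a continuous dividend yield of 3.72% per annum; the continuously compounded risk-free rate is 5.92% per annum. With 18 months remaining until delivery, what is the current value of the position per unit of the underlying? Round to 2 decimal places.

371.55

Current fair forward for the remaining 18 months: F = S·e^((r − q)·T), (r − q) = 0.0592 − 0.0372 = 0.0220
F = 6567.7 · e^(0.0220 × 18/12) = 6567.7 × 1.03355054 = 6788.0499
Value of long forward = (F − K)·e^(−rT) = (6788.0499 − 6382.0) · e^(−0.0592·18/12)
= 406.0499 × 0.91502856 = 371.55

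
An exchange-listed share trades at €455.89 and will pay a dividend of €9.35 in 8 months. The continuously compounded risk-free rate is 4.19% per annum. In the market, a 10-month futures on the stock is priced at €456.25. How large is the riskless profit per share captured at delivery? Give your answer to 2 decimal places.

PV(dividends) I = 9.35·e^(−0.0419·8/12) = 9.0924
Fair futures F* = (S − I)·e^(rT) = (455.89 − 9.0924)·e^0.034917 = 446.7976 × 1.035534 = 462.6741
Market €456.25 < fair 462.6741: forward underpriced → reverse cash-and-carry (short the stock, invest proceeds at r, pay the dividends, go long the forward).
Profit at T = |F_mkt − F*| = |456.25 − 462.6741| = €6.42 per share

€6.42 per share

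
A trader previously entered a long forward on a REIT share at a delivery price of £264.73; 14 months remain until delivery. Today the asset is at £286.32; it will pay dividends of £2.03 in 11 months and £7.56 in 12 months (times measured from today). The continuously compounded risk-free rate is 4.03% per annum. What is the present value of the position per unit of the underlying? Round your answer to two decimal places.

PV(remaining dividends) I = 2.03·e^(−0.0403·11/12) + 7.56·e^(−0.0403·12/12) = 9.2178
Current forward F = (S − I)·e^(rT) = (286.32 − 9.2178)·e^(0.0403·14/12) = 277.1022 × 1.048139 = 290.4416
Value (long) = (F − K)·e^(−rT) = (290.4416 − 264.73) × 0.954071 = 24.5307
Value = £24.53

£24.53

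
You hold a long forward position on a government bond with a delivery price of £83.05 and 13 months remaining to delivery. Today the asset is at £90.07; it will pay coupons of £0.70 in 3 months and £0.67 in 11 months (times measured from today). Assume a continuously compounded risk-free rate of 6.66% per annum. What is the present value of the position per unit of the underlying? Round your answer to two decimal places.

£11.48

PV(remaining coupons) I = 0.70·e^(−0.0666·3/12) + 0.67·e^(−0.0666·11/12) = 1.3188
Current forward F = (S − I)·e^(rT) = (90.07 − 1.3188)·e^(0.0666·13/12) = 88.7512 × 1.074817 = 95.3913
Value (long) = (F − K)·e^(−rT) = (95.3913 − 83.05) × 0.930391 = 11.4822
Value = £11.48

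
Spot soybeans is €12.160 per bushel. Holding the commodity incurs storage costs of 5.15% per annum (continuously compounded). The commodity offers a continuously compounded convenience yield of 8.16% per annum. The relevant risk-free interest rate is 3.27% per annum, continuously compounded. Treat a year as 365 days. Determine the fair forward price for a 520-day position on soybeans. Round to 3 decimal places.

Net carry = r + u − y = 0.0327 + 0.0515 − 0.0816 = 0.0026
F = S·e^((r+u−y)T) = 12.160 · e^(0.0026 × 520/365) = 12.160 · e^0.003704
= 12.160 × 1.003711 = €12.205 per bushel

€12.205 per bushel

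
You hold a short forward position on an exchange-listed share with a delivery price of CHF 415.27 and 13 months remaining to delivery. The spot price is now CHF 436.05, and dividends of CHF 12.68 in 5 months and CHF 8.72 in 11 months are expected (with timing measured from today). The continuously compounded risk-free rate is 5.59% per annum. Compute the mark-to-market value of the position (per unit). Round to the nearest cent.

PV(remaining dividends) I = 12.68·e^(−0.0559·5/12) + 8.72·e^(−0.0559·11/12) = 20.6725
Current forward F = (S − I)·e^(rT) = (436.05 − 20.6725)·e^(0.0559·13/12) = 415.3775 × 1.062430 = 441.3095
Value (long) = (F − K)·e^(−rT) = (441.3095 − 415.27) × 0.941239 = 24.5094
Short position value = −(long value) = -CHF 24.51

-CHF 24.51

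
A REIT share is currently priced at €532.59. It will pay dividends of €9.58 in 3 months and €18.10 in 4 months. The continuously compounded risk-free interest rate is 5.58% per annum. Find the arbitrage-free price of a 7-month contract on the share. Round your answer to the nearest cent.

€522.10

PV(dividends) I = 9.58·e^(−0.0558·3/12) + 18.10·e^(−0.0558·4/12)
I = 9.4473 + 17.7665 = 27.2138
F = (S − I)·e^(rT) = (532.59 − 27.2138) · e^(0.0558·7/12)
= 505.3762 · e^0.032550 = 505.3762 × 1.033086 = €522.10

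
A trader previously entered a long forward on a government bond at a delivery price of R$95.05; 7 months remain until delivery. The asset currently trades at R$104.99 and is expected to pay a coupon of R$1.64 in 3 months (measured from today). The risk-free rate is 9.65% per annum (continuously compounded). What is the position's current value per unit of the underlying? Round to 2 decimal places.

R$13.54

PV(remaining coupons) I = 1.64·e^(−0.0965·3/12) = 1.6009
Current forward F = (S − I)·e^(rT) = (104.99 − 1.6009)·e^(0.0965·7/12) = 103.3891 × 1.057906 = 109.3759
Value (long) = (F − K)·e^(−rT) = (109.3759 − 95.05) × 0.945263 = 13.5417
Value = R$13.54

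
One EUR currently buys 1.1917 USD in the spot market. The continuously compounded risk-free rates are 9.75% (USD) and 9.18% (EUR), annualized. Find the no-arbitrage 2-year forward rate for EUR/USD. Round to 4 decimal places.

F = S·e^((r_USD − r_EUR)T) = 1.1917 · e^((0.0975 − 0.0918) × 2)
= 1.1917 · e^0.011400 = 1.1917 × 1.011465
F = 1.2054 USD per EUR

1.2054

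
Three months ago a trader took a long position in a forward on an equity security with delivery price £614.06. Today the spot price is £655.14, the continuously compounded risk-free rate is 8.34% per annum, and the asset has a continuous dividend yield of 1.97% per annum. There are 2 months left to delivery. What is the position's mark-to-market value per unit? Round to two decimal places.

Current fair forward for the remaining 2 months: F = S·e^((r − q)·T), (r − q) = 0.0834 − 0.0197 = 0.0637
F = 655.14 · e^(0.0637 × 2/12) = 655.14 × 1.010673 = 662.1323
Value of long forward = (F − K)·e^(−rT) = (662.1323 − 614.06) · e^(−0.0834·2/12)
= 48.0723 × 0.986196 = 47.41

£47.41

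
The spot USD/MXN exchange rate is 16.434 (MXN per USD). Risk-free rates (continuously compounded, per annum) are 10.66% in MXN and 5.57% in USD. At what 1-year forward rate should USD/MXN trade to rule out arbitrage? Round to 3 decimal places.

17.292

F = S·e^((r_MXN − r_USD)T) = 16.434 · e^((0.1066 − 0.0557) × 1)
= 16.434 · e^0.050900 = 16.434 × 1.052218
F = 17.292 MXN per USD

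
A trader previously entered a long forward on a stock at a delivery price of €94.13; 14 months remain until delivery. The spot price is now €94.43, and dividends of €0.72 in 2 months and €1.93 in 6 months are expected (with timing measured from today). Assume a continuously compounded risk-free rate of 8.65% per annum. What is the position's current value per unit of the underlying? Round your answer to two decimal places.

PV(remaining dividends) I = 0.72·e^(−0.0865·2/12) + 1.93·e^(−0.0865·6/12) = 2.5580
Current forward F = (S − I)·e^(rT) = (94.43 − 2.5580)·e^(0.0865·14/12) = 91.8720 × 1.106184 = 101.6273
Value (long) = (F − K)·e^(−rT) = (101.6273 − 94.13) × 0.904008 = 6.7776
Value = €6.78

€6.78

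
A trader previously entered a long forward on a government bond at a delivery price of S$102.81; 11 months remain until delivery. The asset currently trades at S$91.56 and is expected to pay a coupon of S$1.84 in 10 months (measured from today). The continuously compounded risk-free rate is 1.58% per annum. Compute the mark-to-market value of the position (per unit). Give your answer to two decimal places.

PV(remaining coupons) I = 1.84·e^(−0.0158·10/12) = 1.8159
Current forward F = (S − I)·e^(rT) = (91.56 − 1.8159)·e^(0.0158·11/12) = 89.7441 × 1.014589 = 91.0534
Value (long) = (F − K)·e^(−rT) = (91.0534 − 102.81) × 0.985621 = -11.5876
Value = -S$11.59

-S$11.59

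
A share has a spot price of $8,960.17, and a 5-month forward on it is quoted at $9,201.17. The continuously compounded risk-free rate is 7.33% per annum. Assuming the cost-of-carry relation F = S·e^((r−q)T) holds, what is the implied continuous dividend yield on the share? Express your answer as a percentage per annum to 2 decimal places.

0.96%

From F = S·e^((r−q)T): (r − q) = ln(F/S)/T
ln(9201.17/8960.17) = ln(1.026897) = 0.026542
(r − q) = 0.026542 / (5/12) = 0.063701
q = r − ln(F/S)/T = 0.0733 − 0.063701 = 0.009599
q = 0.96%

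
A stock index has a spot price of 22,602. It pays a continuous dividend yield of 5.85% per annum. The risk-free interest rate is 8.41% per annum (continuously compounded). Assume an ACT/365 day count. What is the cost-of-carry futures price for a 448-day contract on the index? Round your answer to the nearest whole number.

23,323

F = S·e^((r − q)T) = 22602 · e^((0.0841 − 0.0585) × 448/365)
= 22602 · e^0.031421 = 22602 × 1.031920
F = 23,323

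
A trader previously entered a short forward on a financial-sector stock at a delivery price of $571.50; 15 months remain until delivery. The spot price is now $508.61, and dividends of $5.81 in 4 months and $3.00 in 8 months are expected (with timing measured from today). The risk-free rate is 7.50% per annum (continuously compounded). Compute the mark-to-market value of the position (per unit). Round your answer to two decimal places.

$20.27

PV(remaining dividends) I = 5.81·e^(−0.0750·4/12) + 3.00·e^(−0.0750·8/12) = 8.5202
Current forward F = (S − I)·e^(rT) = (508.61 − 8.5202)·e^(0.0750·15/12) = 500.0898 × 1.098285 = 549.2411
Value (long) = (F − K)·e^(−rT) = (549.2411 − 571.50) × 0.910510 = -20.2670
Short position value = −(long value) = $20.27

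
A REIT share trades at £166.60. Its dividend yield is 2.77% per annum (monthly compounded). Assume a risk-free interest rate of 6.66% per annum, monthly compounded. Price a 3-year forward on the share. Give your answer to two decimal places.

£187.14

F = S · (1+r/12)^(12T) / (1+q/12)^(12T)
= 166.60 × 1.220484 / 1.086546 = 166.60 × 1.123270
F = £187.14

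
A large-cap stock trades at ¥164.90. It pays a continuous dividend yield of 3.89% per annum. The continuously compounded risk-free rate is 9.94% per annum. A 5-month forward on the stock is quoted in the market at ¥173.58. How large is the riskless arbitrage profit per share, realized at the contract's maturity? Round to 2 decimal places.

¥4.47 per share

Fair forward: F* = S·e^(carry·T), with carry = (r − q) = 0.0994 − 0.0389 = 0.0605
F* = 164.90 · e^(0.0605 × 5/12) = 164.90 · e^0.025208 = 164.90 × 1.025528 = ¥169.1096
Market ¥173.58 > fair ¥169.1096: forward overpriced → cash-and-carry (buy spot, short the forward).
At maturity, profit = |F_mkt − F*| = |173.58 − 169.1096| = ¥4.47 per share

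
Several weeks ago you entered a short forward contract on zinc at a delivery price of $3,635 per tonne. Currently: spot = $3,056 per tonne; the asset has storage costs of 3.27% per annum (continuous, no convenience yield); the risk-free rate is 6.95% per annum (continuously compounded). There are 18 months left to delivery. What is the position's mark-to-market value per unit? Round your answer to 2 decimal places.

Current fair forward for the remaining 18 months: F = S·e^((r + u)·T), (r + u) = 0.0695 + 0.0327 = 0.1022
F = 3056 · e^(0.1022 × 18/12) = 3056 × 1.16567463 = 3562.3017
Value of long forward = (F − K)·e^(−rT) = (3562.3017 − 3635) · e^(−0.0695·18/12)
= -72.6983 × 0.90100002 = -65.50
Short position value = −(long value) = $65.50

$65.50 per tonne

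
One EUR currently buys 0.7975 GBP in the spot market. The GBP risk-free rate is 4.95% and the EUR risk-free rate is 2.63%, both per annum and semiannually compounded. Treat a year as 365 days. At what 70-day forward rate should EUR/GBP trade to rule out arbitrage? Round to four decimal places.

0.8010

By covered interest parity, F = S · (1+r_GBP/2)^(2T) / (1+r_EUR/2)^(2T)
= 0.7975 × 1.009422 / 1.005024 = 0.7975 × 1.004376
F = 0.8010 GBP per EUR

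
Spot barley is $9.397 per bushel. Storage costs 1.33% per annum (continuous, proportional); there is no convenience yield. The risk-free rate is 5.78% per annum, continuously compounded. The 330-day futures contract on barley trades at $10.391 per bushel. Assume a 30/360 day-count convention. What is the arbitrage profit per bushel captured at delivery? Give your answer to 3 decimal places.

$0.361 per bushel

Fair futures: F* = S·e^(carry·T), with carry = (r + u) = 0.0578 + 0.0133 = 0.0711
F* = 9.397 · e^(0.0711 × 330/360) = 9.397 · e^0.065175 = 9.397 × 1.067346 = $10.0299
Market $10.391 > fair $10.0299: forward overpriced → cash-and-carry (buy spot, short the forward).
At maturity, profit = |F_mkt − F*| = |10.391 − 10.0299| = $0.361 per bushel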